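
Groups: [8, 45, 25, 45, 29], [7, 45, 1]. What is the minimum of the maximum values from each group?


Find max of each group:
  Group 1: [8, 45, 25, 45, 29] -> max = 45
  Group 2: [7, 45, 1] -> max = 45
Maxes: [45, 45]
Minimum of maxes = 45
Final answer: 45


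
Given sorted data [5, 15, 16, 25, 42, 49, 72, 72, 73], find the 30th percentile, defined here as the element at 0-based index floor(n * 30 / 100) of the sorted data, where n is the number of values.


The dataset has n = 9 elements.
Index = floor(9 * 30 / 100) = floor(270 / 100) = floor(2.7) = 2
Counting from index 0 in the sorted data, the element at index 2 is 16.
Final answer: 16


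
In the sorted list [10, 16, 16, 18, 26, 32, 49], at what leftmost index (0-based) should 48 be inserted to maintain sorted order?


List is sorted: [10, 16, 16, 18, 26, 32, 49]
We need the leftmost position where 48 can be inserted, i.e. the first index whose element is >= 48 (or the end of the list if none is).
Binary search with low=0, high=7 (0-based indices):
  low=0, high=7, mid=3: a[3]=18 < 48, so low = 4
  low=4, high=7, mid=5: a[5]=32 < 48, so low = 6
  low=6, high=7, mid=6: a[6]=49 >= 48, so high = 6
Now low = high = 6, so the insertion index is 6.
Final answer: 6


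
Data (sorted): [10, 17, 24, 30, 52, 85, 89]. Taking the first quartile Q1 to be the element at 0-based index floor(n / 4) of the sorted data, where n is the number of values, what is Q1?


The list has n = 7 elements.
Q1 index = floor(7 / 4) = floor(1.75) = 1
Counting from index 0 in the sorted data, the element at index 1 is 17.
Final answer: 17


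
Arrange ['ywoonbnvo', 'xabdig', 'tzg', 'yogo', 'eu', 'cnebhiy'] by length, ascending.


Compute lengths:
  'ywoonbnvo' has length 9
  'xabdig' has length 6
  'tzg' has length 3
  'yogo' has length 4
  'eu' has length 2
  'cnebhiy' has length 7
Lengths in increasing order: 2 < 3 < 4 < 6 < 7 < 9
Listing the words in that order gives the answer.
Final answer: ['eu', 'tzg', 'yogo', 'xabdig', 'cnebhiy', 'ywoonbnvo']


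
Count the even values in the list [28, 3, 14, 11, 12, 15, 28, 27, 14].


Check each element:
  28 is even
  3 is odd
  14 is even
  11 is odd
  12 is even
  15 is odd
  28 is even
  27 is odd
  14 is even
Evens: [28, 14, 12, 28, 14]
Count of evens = 5
Final answer: 5


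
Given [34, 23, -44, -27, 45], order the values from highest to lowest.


Original list: [34, 23, -44, -27, 45]
Repeatedly take the largest remaining element:
  Remaining [34, 23, -44, -27, 45] -> largest is 45
  Remaining [34, 23, -44, -27] -> largest is 34
  Remaining [23, -44, -27] -> largest is 23
  Remaining [-44, -27] -> largest is -27
  Remaining [-44] -> largest is -44
Collecting the picks in order gives the descending list.
Final answer: [45, 34, 23, -27, -44]


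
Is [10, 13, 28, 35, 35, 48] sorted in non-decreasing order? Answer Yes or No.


Check consecutive pairs:
  10 <= 13? True
  13 <= 28? True
  28 <= 35? True
  35 <= 35? True
  35 <= 48? True
Every consecutive pair is in order, so the list is non-decreasing.
Final answer: Yes


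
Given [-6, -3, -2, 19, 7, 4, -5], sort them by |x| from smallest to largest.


Compute absolute values:
  |-6| = 6
  |-3| = 3
  |-2| = 2
  |19| = 19
  |7| = 7
  |4| = 4
  |-5| = 5
Absolute values in increasing order: 2 < 3 < 4 < 5 < 6 < 7 < 19
Listing the original numbers in that order gives the answer.
Final answer: [-2, -3, 4, -5, -6, 7, 19]


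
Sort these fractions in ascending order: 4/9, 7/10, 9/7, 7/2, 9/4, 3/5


Convert to decimal for comparison:
  4/9 = 0.4444
  7/10 = 0.7
  9/7 = 1.2857
  7/2 = 3.5
  9/4 = 2.25
  3/5 = 0.6
Decimals in increasing order: 0.4444 < 0.6 < 0.7 < 1.2857 < 2.25 < 3.5
Writing each back as its fraction gives the sorted order.
Final answer: 4/9, 3/5, 7/10, 9/7, 9/4, 7/2


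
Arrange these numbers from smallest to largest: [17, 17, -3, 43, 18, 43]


Original list: [17, 17, -3, 43, 18, 43]
Repeatedly take the smallest remaining element:
  Remaining [17, 17, -3, 43, 18, 43] -> smallest is -3
  Remaining [17, 17, 43, 18, 43] -> smallest is 17
  Remaining [17, 43, 18, 43] -> smallest is 17
  Remaining [43, 18, 43] -> smallest is 18
  Remaining [43, 43] -> smallest is 43
  Remaining [43] -> smallest is 43
Collecting the picks in order gives the sorted list.
Final answer: [-3, 17, 17, 18, 43, 43]


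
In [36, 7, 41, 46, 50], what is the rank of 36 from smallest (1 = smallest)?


Sort ascending: [7, 36, 41, 46, 50]
Find 36 in the sorted list.
36 is at position 2 (1-indexed).
Final answer: 2


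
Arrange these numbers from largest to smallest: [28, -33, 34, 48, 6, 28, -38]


Original list: [28, -33, 34, 48, 6, 28, -38]
Repeatedly take the largest remaining element:
  Remaining [28, -33, 34, 48, 6, 28, -38] -> largest is 48
  Remaining [28, -33, 34, 6, 28, -38] -> largest is 34
  Remaining [28, -33, 6, 28, -38] -> largest is 28
  Remaining [-33, 6, 28, -38] -> largest is 28
  Remaining [-33, 6, -38] -> largest is 6
  Remaining [-33, -38] -> largest is -33
  Remaining [-38] -> largest is -38
Collecting the picks in order gives the descending list.
Final answer: [48, 34, 28, 28, 6, -33, -38]


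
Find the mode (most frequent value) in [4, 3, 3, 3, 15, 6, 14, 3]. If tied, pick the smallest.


Count the frequency of each value:
  3 appears 4 time(s)
  4 appears 1 time(s)
  6 appears 1 time(s)
  14 appears 1 time(s)
  15 appears 1 time(s)
Maximum frequency is 4.
Only 3 reaches that frequency, so it is the mode.
Final answer: 3


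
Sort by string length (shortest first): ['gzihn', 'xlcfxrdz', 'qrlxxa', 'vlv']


Compute lengths:
  'gzihn' has length 5
  'xlcfxrdz' has length 8
  'qrlxxa' has length 6
  'vlv' has length 3
Lengths in increasing order: 3 < 5 < 6 < 8
Listing the words in that order gives the answer.
Final answer: ['vlv', 'gzihn', 'qrlxxa', 'xlcfxrdz']


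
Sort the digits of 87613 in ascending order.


The number 87613 has digits: 8, 7, 6, 1, 3
Sorted: 1, 3, 6, 7, 8
Joining the sorted digits gives the result.
Final answer: 13678


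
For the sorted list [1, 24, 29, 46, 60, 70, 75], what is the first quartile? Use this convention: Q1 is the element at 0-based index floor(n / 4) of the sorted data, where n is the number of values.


The list has n = 7 elements.
Q1 index = floor(7 / 4) = floor(1.75) = 1
Counting from index 0 in the sorted data, the element at index 1 is 24.
Final answer: 24


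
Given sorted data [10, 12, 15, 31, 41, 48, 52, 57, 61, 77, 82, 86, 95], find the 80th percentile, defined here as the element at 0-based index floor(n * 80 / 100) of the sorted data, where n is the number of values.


The dataset has n = 13 elements.
Index = floor(13 * 80 / 100) = floor(1040 / 100) = floor(10.4) = 10
Counting from index 0 in the sorted data, the element at index 10 is 82.
Final answer: 82


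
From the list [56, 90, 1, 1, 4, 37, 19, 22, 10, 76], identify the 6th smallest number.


Sort ascending: [1, 1, 4, 10, 19, 22, 37, 56, 76, 90]
The 6th element (1-indexed) is at index 5.
Value = 22
Final answer: 22


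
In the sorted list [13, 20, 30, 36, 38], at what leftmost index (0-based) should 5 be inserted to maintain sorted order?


List is sorted: [13, 20, 30, 36, 38]
We need the leftmost position where 5 can be inserted, i.e. the first index whose element is >= 5 (or the end of the list if none is).
Binary search with low=0, high=5 (0-based indices):
  low=0, high=5, mid=2: a[2]=30 >= 5, so high = 2
  low=0, high=2, mid=1: a[1]=20 >= 5, so high = 1
  low=0, high=1, mid=0: a[0]=13 >= 5, so high = 0
Now low = high = 0, so the insertion index is 0.
Final answer: 0


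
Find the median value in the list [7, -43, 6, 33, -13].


First, sort the list: [-43, -13, 6, 7, 33]
The list has 5 elements (odd count).
The middle index is 2 (0-based), and the element there is 6.
Final answer: 6


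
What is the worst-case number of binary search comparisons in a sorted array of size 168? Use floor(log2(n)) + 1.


Binary search halves the search space each step.
Maximum comparisons = floor(log2(168)) + 1
log2(168) = 7.3923
floor(log2(168)) = 7, so 7 + 1 = 8
Final answer: 8


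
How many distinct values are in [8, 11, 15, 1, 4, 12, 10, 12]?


List all unique values:
Distinct values: [1, 4, 8, 10, 11, 12, 15]
Count = 7
Final answer: 7


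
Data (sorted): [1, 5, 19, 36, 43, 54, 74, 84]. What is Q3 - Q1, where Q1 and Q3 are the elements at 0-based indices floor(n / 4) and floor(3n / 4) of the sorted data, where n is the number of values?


The data has n = 8 elements.
Q1 index = floor(8 / 4) = floor(2) = 2; Q3 index = floor(3 * 8 / 4) = floor(6) = 6
Q1 = element at index 2 = 19
Q3 = element at index 6 = 74
IQR = 74 - 19 = 55
Final answer: 55


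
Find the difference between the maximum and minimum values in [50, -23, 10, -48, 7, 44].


Maximum value: 50
Minimum value: -48
Range = 50 - (-48) = 98
Final answer: 98


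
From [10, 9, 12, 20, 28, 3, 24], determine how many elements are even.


Check each element:
  10 is even
  9 is odd
  12 is even
  20 is even
  28 is even
  3 is odd
  24 is even
Evens: [10, 12, 20, 28, 24]
Count of evens = 5
Final answer: 5


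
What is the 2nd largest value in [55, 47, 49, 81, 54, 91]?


Sort descending: [91, 81, 55, 54, 49, 47]
The 2nd element (1-indexed) is at index 1.
Value = 81
Final answer: 81


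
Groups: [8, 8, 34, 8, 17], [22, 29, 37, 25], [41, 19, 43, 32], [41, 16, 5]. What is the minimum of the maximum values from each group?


Find max of each group:
  Group 1: [8, 8, 34, 8, 17] -> max = 34
  Group 2: [22, 29, 37, 25] -> max = 37
  Group 3: [41, 19, 43, 32] -> max = 43
  Group 4: [41, 16, 5] -> max = 41
Maxes: [34, 37, 43, 41]
Minimum of maxes = 34
Final answer: 34


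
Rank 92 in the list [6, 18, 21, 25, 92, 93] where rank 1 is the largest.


Sort descending: [93, 92, 25, 21, 18, 6]
Find 92 in the sorted list.
92 is at position 2.
Final answer: 2


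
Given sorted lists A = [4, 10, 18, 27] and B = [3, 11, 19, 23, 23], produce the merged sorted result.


List A: [4, 10, 18, 27]
List B: [3, 11, 19, 23, 23]
Repeatedly compare the front elements and take the smaller:
  4 vs 3 -> take 3
  4 vs 11 -> take 4
  10 vs 11 -> take 10
  18 vs 11 -> take 11
  18 vs 19 -> take 18
  27 vs 19 -> take 19
  27 vs 23 -> take 23
  27 vs 23 -> take 23
  B is exhausted; append the rest of A: [27]
Final answer: [3, 4, 10, 11, 18, 19, 23, 23, 27]


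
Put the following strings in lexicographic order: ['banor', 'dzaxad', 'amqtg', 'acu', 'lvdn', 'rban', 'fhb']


Compare strings character by character (the first differing letter decides):
  'acu' < 'amqtg' since 'c' < 'm' at position 2
  'amqtg' < 'banor' since 'a' < 'b' at position 1
  'banor' < 'dzaxad' since 'b' < 'd' at position 1
  'dzaxad' < 'fhb' since 'd' < 'f' at position 1
  'fhb' < 'lvdn' since 'f' < 'l' at position 1
  'lvdn' < 'rban' since 'l' < 'r' at position 1
Chaining these comparisons gives the alphabetical order.
Final answer: ['acu', 'amqtg', 'banor', 'dzaxad', 'fhb', 'lvdn', 'rban']


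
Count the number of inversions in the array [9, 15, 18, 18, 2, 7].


For each element, count the later elements that are smaller than it:
  9 (index 0): smaller elements after it = [2, 7] -> 2
  15 (index 1): smaller elements after it = [2, 7] -> 2
  18 (index 2): smaller elements after it = [2, 7] -> 2
  18 (index 3): smaller elements after it = [2, 7] -> 2
  2 (index 4): smaller elements after it = [] -> 0
Total inversions = 2 + 2 + 2 + 2 + 0 = 8
Final answer: 8


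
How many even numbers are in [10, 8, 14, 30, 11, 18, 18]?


Check each element:
  10 is even
  8 is even
  14 is even
  30 is even
  11 is odd
  18 is even
  18 is even
Evens: [10, 8, 14, 30, 18, 18]
Count of evens = 6
Final answer: 6


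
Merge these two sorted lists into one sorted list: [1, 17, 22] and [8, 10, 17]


List A: [1, 17, 22]
List B: [8, 10, 17]
Repeatedly compare the front elements and take the smaller:
  1 vs 8 -> take 1
  17 vs 8 -> take 8
  17 vs 10 -> take 10
  17 vs 17 -> take 17
  22 vs 17 -> take 17
  B is exhausted; append the rest of A: [22]
Final answer: [1, 8, 10, 17, 17, 22]


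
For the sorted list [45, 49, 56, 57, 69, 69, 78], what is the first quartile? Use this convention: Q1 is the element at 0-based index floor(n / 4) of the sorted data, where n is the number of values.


The list has n = 7 elements.
Q1 index = floor(7 / 4) = floor(1.75) = 1
Counting from index 0 in the sorted data, the element at index 1 is 49.
Final answer: 49


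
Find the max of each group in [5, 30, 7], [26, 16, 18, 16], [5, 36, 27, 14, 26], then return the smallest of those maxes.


Find max of each group:
  Group 1: [5, 30, 7] -> max = 30
  Group 2: [26, 16, 18, 16] -> max = 26
  Group 3: [5, 36, 27, 14, 26] -> max = 36
Maxes: [30, 26, 36]
Minimum of maxes = 26
Final answer: 26


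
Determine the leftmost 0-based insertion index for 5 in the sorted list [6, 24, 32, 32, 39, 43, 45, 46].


List is sorted: [6, 24, 32, 32, 39, 43, 45, 46]
We need the leftmost position where 5 can be inserted, i.e. the first index whose element is >= 5 (or the end of the list if none is).
Binary search with low=0, high=8 (0-based indices):
  low=0, high=8, mid=4: a[4]=39 >= 5, so high = 4
  low=0, high=4, mid=2: a[2]=32 >= 5, so high = 2
  low=0, high=2, mid=1: a[1]=24 >= 5, so high = 1
  low=0, high=1, mid=0: a[0]=6 >= 5, so high = 0
Now low = high = 0, so the insertion index is 0.
Final answer: 0


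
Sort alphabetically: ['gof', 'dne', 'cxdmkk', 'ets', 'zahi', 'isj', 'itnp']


Compare strings character by character (the first differing letter decides):
  'cxdmkk' < 'dne' since 'c' < 'd' at position 1
  'dne' < 'ets' since 'd' < 'e' at position 1
  'ets' < 'gof' since 'e' < 'g' at position 1
  'gof' < 'isj' since 'g' < 'i' at position 1
  'isj' < 'itnp' since 's' < 't' at position 2
  'itnp' < 'zahi' since 'i' < 'z' at position 1
Chaining these comparisons gives the alphabetical order.
Final answer: ['cxdmkk', 'dne', 'ets', 'gof', 'isj', 'itnp', 'zahi']


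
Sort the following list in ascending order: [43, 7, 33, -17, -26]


Original list: [43, 7, 33, -17, -26]
Repeatedly take the smallest remaining element:
  Remaining [43, 7, 33, -17, -26] -> smallest is -26
  Remaining [43, 7, 33, -17] -> smallest is -17
  Remaining [43, 7, 33] -> smallest is 7
  Remaining [43, 33] -> smallest is 33
  Remaining [43] -> smallest is 43
Collecting the picks in order gives the sorted list.
Final answer: [-26, -17, 7, 33, 43]


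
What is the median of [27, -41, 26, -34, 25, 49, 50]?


First, sort the list: [-41, -34, 25, 26, 27, 49, 50]
The list has 7 elements (odd count).
The middle index is 3 (0-based), and the element there is 26.
Final answer: 26


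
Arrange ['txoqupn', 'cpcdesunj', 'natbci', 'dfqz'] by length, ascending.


Compute lengths:
  'txoqupn' has length 7
  'cpcdesunj' has length 9
  'natbci' has length 6
  'dfqz' has length 4
Lengths in increasing order: 4 < 6 < 7 < 9
Listing the words in that order gives the answer.
Final answer: ['dfqz', 'natbci', 'txoqupn', 'cpcdesunj']


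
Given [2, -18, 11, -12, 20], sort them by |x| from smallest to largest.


Compute absolute values:
  |2| = 2
  |-18| = 18
  |11| = 11
  |-12| = 12
  |20| = 20
Absolute values in increasing order: 2 < 11 < 12 < 18 < 20
Listing the original numbers in that order gives the answer.
Final answer: [2, 11, -12, -18, 20]


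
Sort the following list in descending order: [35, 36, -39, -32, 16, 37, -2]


Original list: [35, 36, -39, -32, 16, 37, -2]
Repeatedly take the largest remaining element:
  Remaining [35, 36, -39, -32, 16, 37, -2] -> largest is 37
  Remaining [35, 36, -39, -32, 16, -2] -> largest is 36
  Remaining [35, -39, -32, 16, -2] -> largest is 35
  Remaining [-39, -32, 16, -2] -> largest is 16
  Remaining [-39, -32, -2] -> largest is -2
  Remaining [-39, -32] -> largest is -32
  Remaining [-39] -> largest is -39
Collecting the picks in order gives the descending list.
Final answer: [37, 36, 35, 16, -2, -32, -39]


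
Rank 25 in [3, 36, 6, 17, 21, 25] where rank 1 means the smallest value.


Sort ascending: [3, 6, 17, 21, 25, 36]
Find 25 in the sorted list.
25 is at position 5 (1-indexed).
Final answer: 5


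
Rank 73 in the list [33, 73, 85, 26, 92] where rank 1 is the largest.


Sort descending: [92, 85, 73, 33, 26]
Find 73 in the sorted list.
73 is at position 3.
Final answer: 3


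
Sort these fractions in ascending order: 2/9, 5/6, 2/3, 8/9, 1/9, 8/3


Convert to decimal for comparison:
  2/9 = 0.2222
  5/6 = 0.8333
  2/3 = 0.6667
  8/9 = 0.8889
  1/9 = 0.1111
  8/3 = 2.6667
Decimals in increasing order: 0.1111 < 0.2222 < 0.6667 < 0.8333 < 0.8889 < 2.6667
Writing each back as its fraction gives the sorted order.
Final answer: 1/9, 2/9, 2/3, 5/6, 8/9, 8/3


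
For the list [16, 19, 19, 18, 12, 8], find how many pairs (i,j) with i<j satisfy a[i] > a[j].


For each element, count the later elements that are smaller than it:
  16 (index 0): smaller elements after it = [12, 8] -> 2
  19 (index 1): smaller elements after it = [18, 12, 8] -> 3
  19 (index 2): smaller elements after it = [18, 12, 8] -> 3
  18 (index 3): smaller elements after it = [12, 8] -> 2
  12 (index 4): smaller elements after it = [8] -> 1
Total inversions = 2 + 3 + 3 + 2 + 1 = 11
Final answer: 11


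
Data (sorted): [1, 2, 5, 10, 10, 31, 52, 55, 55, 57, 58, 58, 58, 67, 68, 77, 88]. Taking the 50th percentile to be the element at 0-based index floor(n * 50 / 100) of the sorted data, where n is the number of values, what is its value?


The dataset has n = 17 elements.
Index = floor(17 * 50 / 100) = floor(850 / 100) = floor(8.5) = 8
Counting from index 0 in the sorted data, the element at index 8 is 55.
Final answer: 55


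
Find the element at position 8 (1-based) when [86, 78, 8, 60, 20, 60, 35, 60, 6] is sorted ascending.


Sort ascending: [6, 8, 20, 35, 60, 60, 60, 78, 86]
The 8th element (1-indexed) is at index 7.
Value = 78
Final answer: 78


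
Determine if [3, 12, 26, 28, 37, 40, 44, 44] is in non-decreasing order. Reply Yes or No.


Check consecutive pairs:
  3 <= 12? True
  12 <= 26? True
  26 <= 28? True
  28 <= 37? True
  37 <= 40? True
  40 <= 44? True
  44 <= 44? True
Every consecutive pair is in order, so the list is non-decreasing.
Final answer: Yes


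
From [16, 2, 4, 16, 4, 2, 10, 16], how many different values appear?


List all unique values:
Distinct values: [2, 4, 10, 16]
Count = 4
Final answer: 4


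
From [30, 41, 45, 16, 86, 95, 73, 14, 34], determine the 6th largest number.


Sort descending: [95, 86, 73, 45, 41, 34, 30, 16, 14]
The 6th element (1-indexed) is at index 5.
Value = 34
Final answer: 34


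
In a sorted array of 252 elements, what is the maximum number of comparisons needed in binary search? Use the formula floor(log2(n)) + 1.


Binary search halves the search space each step.
Maximum comparisons = floor(log2(252)) + 1
log2(252) = 7.9773
floor(log2(252)) = 7, so 7 + 1 = 8
Final answer: 8


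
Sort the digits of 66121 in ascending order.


The number 66121 has digits: 6, 6, 1, 2, 1
Sorted: 1, 1, 2, 6, 6
Joining the sorted digits gives the result.
Final answer: 11266


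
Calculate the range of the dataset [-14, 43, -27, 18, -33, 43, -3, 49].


Maximum value: 49
Minimum value: -33
Range = 49 - (-33) = 82
Final answer: 82


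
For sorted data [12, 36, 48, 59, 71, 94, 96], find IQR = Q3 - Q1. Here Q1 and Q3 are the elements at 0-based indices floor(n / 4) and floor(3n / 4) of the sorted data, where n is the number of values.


The data has n = 7 elements.
Q1 index = floor(7 / 4) = floor(1.75) = 1; Q3 index = floor(3 * 7 / 4) = floor(5.25) = 5
Q1 = element at index 1 = 36
Q3 = element at index 5 = 94
IQR = 94 - 36 = 58
Final answer: 58


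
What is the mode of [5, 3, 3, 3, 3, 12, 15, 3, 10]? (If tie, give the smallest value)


Count the frequency of each value:
  3 appears 5 time(s)
  5 appears 1 time(s)
  10 appears 1 time(s)
  12 appears 1 time(s)
  15 appears 1 time(s)
Maximum frequency is 5.
Only 3 reaches that frequency, so it is the mode.
Final answer: 3


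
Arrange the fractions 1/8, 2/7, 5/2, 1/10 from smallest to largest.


Convert to decimal for comparison:
  1/8 = 0.125
  2/7 = 0.2857
  5/2 = 2.5
  1/10 = 0.1
Decimals in increasing order: 0.1 < 0.125 < 0.2857 < 2.5
Writing each back as its fraction gives the sorted order.
Final answer: 1/10, 1/8, 2/7, 5/2


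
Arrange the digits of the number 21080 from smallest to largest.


The number 21080 has digits: 2, 1, 0, 8, 0
Sorted: 0, 0, 1, 2, 8
Joining the sorted digits gives the result.
Final answer: 00128


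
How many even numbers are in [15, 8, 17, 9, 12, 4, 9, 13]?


Check each element:
  15 is odd
  8 is even
  17 is odd
  9 is odd
  12 is even
  4 is even
  9 is odd
  13 is odd
Evens: [8, 12, 4]
Count of evens = 3
Final answer: 3


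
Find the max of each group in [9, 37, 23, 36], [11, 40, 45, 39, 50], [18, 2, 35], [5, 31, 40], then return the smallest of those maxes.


Find max of each group:
  Group 1: [9, 37, 23, 36] -> max = 37
  Group 2: [11, 40, 45, 39, 50] -> max = 50
  Group 3: [18, 2, 35] -> max = 35
  Group 4: [5, 31, 40] -> max = 40
Maxes: [37, 50, 35, 40]
Minimum of maxes = 35
Final answer: 35


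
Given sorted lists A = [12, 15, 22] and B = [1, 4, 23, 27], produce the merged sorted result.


List A: [12, 15, 22]
List B: [1, 4, 23, 27]
Repeatedly compare the front elements and take the smaller:
  12 vs 1 -> take 1
  12 vs 4 -> take 4
  12 vs 23 -> take 12
  15 vs 23 -> take 15
  22 vs 23 -> take 22
  A is exhausted; append the rest of B: [23, 27]
Final answer: [1, 4, 12, 15, 22, 23, 27]


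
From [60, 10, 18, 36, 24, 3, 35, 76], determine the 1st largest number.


Sort descending: [76, 60, 36, 35, 24, 18, 10, 3]
The 1st element (1-indexed) is at index 0.
Value = 76
Final answer: 76


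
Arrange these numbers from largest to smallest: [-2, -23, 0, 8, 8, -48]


Original list: [-2, -23, 0, 8, 8, -48]
Repeatedly take the largest remaining element:
  Remaining [-2, -23, 0, 8, 8, -48] -> largest is 8
  Remaining [-2, -23, 0, 8, -48] -> largest is 8
  Remaining [-2, -23, 0, -48] -> largest is 0
  Remaining [-2, -23, -48] -> largest is -2
  Remaining [-23, -48] -> largest is -23
  Remaining [-48] -> largest is -48
Collecting the picks in order gives the descending list.
Final answer: [8, 8, 0, -2, -23, -48]


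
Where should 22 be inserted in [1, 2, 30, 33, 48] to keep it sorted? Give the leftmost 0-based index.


List is sorted: [1, 2, 30, 33, 48]
We need the leftmost position where 22 can be inserted, i.e. the first index whose element is >= 22 (or the end of the list if none is).
Binary search with low=0, high=5 (0-based indices):
  low=0, high=5, mid=2: a[2]=30 >= 22, so high = 2
  low=0, high=2, mid=1: a[1]=2 < 22, so low = 2
Now low = high = 2, so the insertion index is 2.
Final answer: 2


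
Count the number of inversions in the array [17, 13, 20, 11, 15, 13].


For each element, count the later elements that are smaller than it:
  17 (index 0): smaller elements after it = [13, 11, 15, 13] -> 4
  13 (index 1): smaller elements after it = [11] -> 1
  20 (index 2): smaller elements after it = [11, 15, 13] -> 3
  11 (index 3): smaller elements after it = [] -> 0
  15 (index 4): smaller elements after it = [13] -> 1
Total inversions = 4 + 1 + 3 + 0 + 1 = 9
Final answer: 9


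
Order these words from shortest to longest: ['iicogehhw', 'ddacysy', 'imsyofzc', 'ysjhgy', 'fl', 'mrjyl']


Compute lengths:
  'iicogehhw' has length 9
  'ddacysy' has length 7
  'imsyofzc' has length 8
  'ysjhgy' has length 6
  'fl' has length 2
  'mrjyl' has length 5
Lengths in increasing order: 2 < 5 < 6 < 7 < 8 < 9
Listing the words in that order gives the answer.
Final answer: ['fl', 'mrjyl', 'ysjhgy', 'ddacysy', 'imsyofzc', 'iicogehhw']


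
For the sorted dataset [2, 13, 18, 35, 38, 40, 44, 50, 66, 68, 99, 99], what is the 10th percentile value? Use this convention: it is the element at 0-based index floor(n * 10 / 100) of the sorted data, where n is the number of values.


The dataset has n = 12 elements.
Index = floor(12 * 10 / 100) = floor(120 / 100) = floor(1.2) = 1
Counting from index 0 in the sorted data, the element at index 1 is 13.
Final answer: 13


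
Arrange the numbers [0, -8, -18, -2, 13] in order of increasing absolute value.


Compute absolute values:
  |0| = 0
  |-8| = 8
  |-18| = 18
  |-2| = 2
  |13| = 13
Absolute values in increasing order: 0 < 2 < 8 < 13 < 18
Listing the original numbers in that order gives the answer.
Final answer: [0, -2, -8, 13, -18]


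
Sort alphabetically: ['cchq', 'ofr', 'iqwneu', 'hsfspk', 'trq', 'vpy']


Compare strings character by character (the first differing letter decides):
  'cchq' < 'hsfspk' since 'c' < 'h' at position 1
  'hsfspk' < 'iqwneu' since 'h' < 'i' at position 1
  'iqwneu' < 'ofr' since 'i' < 'o' at position 1
  'ofr' < 'trq' since 'o' < 't' at position 1
  'trq' < 'vpy' since 't' < 'v' at position 1
Chaining these comparisons gives the alphabetical order.
Final answer: ['cchq', 'hsfspk', 'iqwneu', 'ofr', 'trq', 'vpy']


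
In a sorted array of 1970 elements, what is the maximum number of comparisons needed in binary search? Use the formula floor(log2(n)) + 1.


Binary search halves the search space each step.
Maximum comparisons = floor(log2(1970)) + 1
log2(1970) = 10.944
floor(log2(1970)) = 10, so 10 + 1 = 11
Final answer: 11


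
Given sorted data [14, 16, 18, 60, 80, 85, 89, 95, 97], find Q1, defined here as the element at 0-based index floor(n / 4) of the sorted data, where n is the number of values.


The list has n = 9 elements.
Q1 index = floor(9 / 4) = floor(2.25) = 2
Counting from index 0 in the sorted data, the element at index 2 is 18.
Final answer: 18


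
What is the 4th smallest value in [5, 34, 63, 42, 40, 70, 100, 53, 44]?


Sort ascending: [5, 34, 40, 42, 44, 53, 63, 70, 100]
The 4th element (1-indexed) is at index 3.
Value = 42
Final answer: 42


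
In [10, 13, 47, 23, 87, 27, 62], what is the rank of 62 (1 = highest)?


Sort descending: [87, 62, 47, 27, 23, 13, 10]
Find 62 in the sorted list.
62 is at position 2.
Final answer: 2


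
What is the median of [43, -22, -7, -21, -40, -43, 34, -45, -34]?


First, sort the list: [-45, -43, -40, -34, -22, -21, -7, 34, 43]
The list has 9 elements (odd count).
The middle index is 4 (0-based), and the element there is -22.
Final answer: -22


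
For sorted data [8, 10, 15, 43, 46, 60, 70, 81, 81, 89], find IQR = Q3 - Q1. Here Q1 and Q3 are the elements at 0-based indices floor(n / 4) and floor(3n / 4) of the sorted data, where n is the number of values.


The data has n = 10 elements.
Q1 index = floor(10 / 4) = floor(2.5) = 2; Q3 index = floor(3 * 10 / 4) = floor(7.5) = 7
Q1 = element at index 2 = 15
Q3 = element at index 7 = 81
IQR = 81 - 15 = 66
Final answer: 66


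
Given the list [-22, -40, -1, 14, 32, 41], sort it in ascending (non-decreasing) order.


Original list: [-22, -40, -1, 14, 32, 41]
Repeatedly take the smallest remaining element:
  Remaining [-22, -40, -1, 14, 32, 41] -> smallest is -40
  Remaining [-22, -1, 14, 32, 41] -> smallest is -22
  Remaining [-1, 14, 32, 41] -> smallest is -1
  Remaining [14, 32, 41] -> smallest is 14
  Remaining [32, 41] -> smallest is 32
  Remaining [41] -> smallest is 41
Collecting the picks in order gives the sorted list.
Final answer: [-40, -22, -1, 14, 32, 41]


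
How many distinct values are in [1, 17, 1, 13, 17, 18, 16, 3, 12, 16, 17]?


List all unique values:
Distinct values: [1, 3, 12, 13, 16, 17, 18]
Count = 7
Final answer: 7


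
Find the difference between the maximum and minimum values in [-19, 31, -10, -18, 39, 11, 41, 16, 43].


Maximum value: 43
Minimum value: -19
Range = 43 - (-19) = 62
Final answer: 62


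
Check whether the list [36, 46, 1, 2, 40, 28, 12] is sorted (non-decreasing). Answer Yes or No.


Check consecutive pairs:
  36 <= 46? True
  46 <= 1? False
  1 <= 2? True
  2 <= 40? True
  40 <= 28? False
  28 <= 12? False
3 consecutive pair(s) are out of order, so the list is not sorted.
Final answer: No


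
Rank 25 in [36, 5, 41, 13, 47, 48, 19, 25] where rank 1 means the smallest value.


Sort ascending: [5, 13, 19, 25, 36, 41, 47, 48]
Find 25 in the sorted list.
25 is at position 4 (1-indexed).
Final answer: 4


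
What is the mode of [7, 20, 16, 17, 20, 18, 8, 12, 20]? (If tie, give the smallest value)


Count the frequency of each value:
  7 appears 1 time(s)
  8 appears 1 time(s)
  12 appears 1 time(s)
  16 appears 1 time(s)
  17 appears 1 time(s)
  18 appears 1 time(s)
  20 appears 3 time(s)
Maximum frequency is 3.
Only 20 reaches that frequency, so it is the mode.
Final answer: 20


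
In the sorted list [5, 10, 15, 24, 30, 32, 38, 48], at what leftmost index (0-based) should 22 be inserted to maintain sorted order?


List is sorted: [5, 10, 15, 24, 30, 32, 38, 48]
We need the leftmost position where 22 can be inserted, i.e. the first index whose element is >= 22 (or the end of the list if none is).
Binary search with low=0, high=8 (0-based indices):
  low=0, high=8, mid=4: a[4]=30 >= 22, so high = 4
  low=0, high=4, mid=2: a[2]=15 < 22, so low = 3
  low=3, high=4, mid=3: a[3]=24 >= 22, so high = 3
Now low = high = 3, so the insertion index is 3.
Final answer: 3


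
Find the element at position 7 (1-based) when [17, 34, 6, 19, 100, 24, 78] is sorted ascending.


Sort ascending: [6, 17, 19, 24, 34, 78, 100]
The 7th element (1-indexed) is at index 6.
Value = 100
Final answer: 100


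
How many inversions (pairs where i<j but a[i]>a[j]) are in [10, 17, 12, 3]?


For each element, count the later elements that are smaller than it:
  10 (index 0): smaller elements after it = [3] -> 1
  17 (index 1): smaller elements after it = [12, 3] -> 2
  12 (index 2): smaller elements after it = [3] -> 1
Total inversions = 1 + 2 + 1 = 4
Final answer: 4


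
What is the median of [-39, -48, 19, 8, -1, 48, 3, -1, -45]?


First, sort the list: [-48, -45, -39, -1, -1, 3, 8, 19, 48]
The list has 9 elements (odd count).
The middle index is 4 (0-based), and the element there is -1.
Final answer: -1


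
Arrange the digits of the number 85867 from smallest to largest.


The number 85867 has digits: 8, 5, 8, 6, 7
Sorted: 5, 6, 7, 8, 8
Joining the sorted digits gives the result.
Final answer: 56788


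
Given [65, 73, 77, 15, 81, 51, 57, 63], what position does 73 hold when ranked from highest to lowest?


Sort descending: [81, 77, 73, 65, 63, 57, 51, 15]
Find 73 in the sorted list.
73 is at position 3.
Final answer: 3


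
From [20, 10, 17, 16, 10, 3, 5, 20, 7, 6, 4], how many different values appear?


List all unique values:
Distinct values: [3, 4, 5, 6, 7, 10, 16, 17, 20]
Count = 9
Final answer: 9


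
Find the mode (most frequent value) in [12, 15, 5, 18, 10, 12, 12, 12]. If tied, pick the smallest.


Count the frequency of each value:
  5 appears 1 time(s)
  10 appears 1 time(s)
  12 appears 4 time(s)
  15 appears 1 time(s)
  18 appears 1 time(s)
Maximum frequency is 4.
Only 12 reaches that frequency, so it is the mode.
Final answer: 12


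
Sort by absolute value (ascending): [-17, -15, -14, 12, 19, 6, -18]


Compute absolute values:
  |-17| = 17
  |-15| = 15
  |-14| = 14
  |12| = 12
  |19| = 19
  |6| = 6
  |-18| = 18
Absolute values in increasing order: 6 < 12 < 14 < 15 < 17 < 18 < 19
Listing the original numbers in that order gives the answer.
Final answer: [6, 12, -14, -15, -17, -18, 19]


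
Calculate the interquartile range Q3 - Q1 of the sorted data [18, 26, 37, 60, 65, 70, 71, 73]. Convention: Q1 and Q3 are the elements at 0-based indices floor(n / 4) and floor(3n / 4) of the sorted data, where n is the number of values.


The data has n = 8 elements.
Q1 index = floor(8 / 4) = floor(2) = 2; Q3 index = floor(3 * 8 / 4) = floor(6) = 6
Q1 = element at index 2 = 37
Q3 = element at index 6 = 71
IQR = 71 - 37 = 34
Final answer: 34


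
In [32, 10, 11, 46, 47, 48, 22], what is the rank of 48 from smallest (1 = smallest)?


Sort ascending: [10, 11, 22, 32, 46, 47, 48]
Find 48 in the sorted list.
48 is at position 7 (1-indexed).
Final answer: 7


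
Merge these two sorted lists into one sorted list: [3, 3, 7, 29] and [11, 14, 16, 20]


List A: [3, 3, 7, 29]
List B: [11, 14, 16, 20]
Repeatedly compare the front elements and take the smaller:
  3 vs 11 -> take 3
  3 vs 11 -> take 3
  7 vs 11 -> take 7
  29 vs 11 -> take 11
  29 vs 14 -> take 14
  29 vs 16 -> take 16
  29 vs 20 -> take 20
  B is exhausted; append the rest of A: [29]
Final answer: [3, 3, 7, 11, 14, 16, 20, 29]


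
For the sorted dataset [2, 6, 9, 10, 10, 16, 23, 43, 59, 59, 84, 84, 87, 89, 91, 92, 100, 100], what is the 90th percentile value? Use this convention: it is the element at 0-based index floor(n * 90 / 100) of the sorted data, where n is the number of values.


The dataset has n = 18 elements.
Index = floor(18 * 90 / 100) = floor(1620 / 100) = floor(16.2) = 16
Counting from index 0 in the sorted data, the element at index 16 is 100.
Final answer: 100


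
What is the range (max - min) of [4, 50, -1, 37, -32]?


Maximum value: 50
Minimum value: -32
Range = 50 - (-32) = 82
Final answer: 82


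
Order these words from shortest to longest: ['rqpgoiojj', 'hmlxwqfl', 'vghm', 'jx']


Compute lengths:
  'rqpgoiojj' has length 9
  'hmlxwqfl' has length 8
  'vghm' has length 4
  'jx' has length 2
Lengths in increasing order: 2 < 4 < 8 < 9
Listing the words in that order gives the answer.
Final answer: ['jx', 'vghm', 'hmlxwqfl', 'rqpgoiojj']


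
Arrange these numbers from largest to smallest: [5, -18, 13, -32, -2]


Original list: [5, -18, 13, -32, -2]
Repeatedly take the largest remaining element:
  Remaining [5, -18, 13, -32, -2] -> largest is 13
  Remaining [5, -18, -32, -2] -> largest is 5
  Remaining [-18, -32, -2] -> largest is -2
  Remaining [-18, -32] -> largest is -18
  Remaining [-32] -> largest is -32
Collecting the picks in order gives the descending list.
Final answer: [13, 5, -2, -18, -32]


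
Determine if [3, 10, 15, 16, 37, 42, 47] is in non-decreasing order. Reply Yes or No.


Check consecutive pairs:
  3 <= 10? True
  10 <= 15? True
  15 <= 16? True
  16 <= 37? True
  37 <= 42? True
  42 <= 47? True
Every consecutive pair is in order, so the list is non-decreasing.
Final answer: Yes


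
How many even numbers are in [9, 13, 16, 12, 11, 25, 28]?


Check each element:
  9 is odd
  13 is odd
  16 is even
  12 is even
  11 is odd
  25 is odd
  28 is even
Evens: [16, 12, 28]
Count of evens = 3
Final answer: 3


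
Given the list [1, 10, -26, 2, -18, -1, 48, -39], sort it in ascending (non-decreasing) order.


Original list: [1, 10, -26, 2, -18, -1, 48, -39]
Repeatedly take the smallest remaining element:
  Remaining [1, 10, -26, 2, -18, -1, 48, -39] -> smallest is -39
  Remaining [1, 10, -26, 2, -18, -1, 48] -> smallest is -26
  Remaining [1, 10, 2, -18, -1, 48] -> smallest is -18
  Remaining [1, 10, 2, -1, 48] -> smallest is -1
  Remaining [1, 10, 2, 48] -> smallest is 1
  Remaining [10, 2, 48] -> smallest is 2
  Remaining [10, 48] -> smallest is 10
  Remaining [48] -> smallest is 48
Collecting the picks in order gives the sorted list.
Final answer: [-39, -26, -18, -1, 1, 2, 10, 48]


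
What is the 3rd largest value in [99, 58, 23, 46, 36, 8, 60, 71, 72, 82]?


Sort descending: [99, 82, 72, 71, 60, 58, 46, 36, 23, 8]
The 3rd element (1-indexed) is at index 2.
Value = 72
Final answer: 72


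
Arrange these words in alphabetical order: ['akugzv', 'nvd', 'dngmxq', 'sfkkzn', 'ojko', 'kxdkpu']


Compare strings character by character (the first differing letter decides):
  'akugzv' < 'dngmxq' since 'a' < 'd' at position 1
  'dngmxq' < 'kxdkpu' since 'd' < 'k' at position 1
  'kxdkpu' < 'nvd' since 'k' < 'n' at position 1
  'nvd' < 'ojko' since 'n' < 'o' at position 1
  'ojko' < 'sfkkzn' since 'o' < 's' at position 1
Chaining these comparisons gives the alphabetical order.
Final answer: ['akugzv', 'dngmxq', 'kxdkpu', 'nvd', 'ojko', 'sfkkzn']


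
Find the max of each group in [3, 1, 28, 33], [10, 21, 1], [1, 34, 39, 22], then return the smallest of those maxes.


Find max of each group:
  Group 1: [3, 1, 28, 33] -> max = 33
  Group 2: [10, 21, 1] -> max = 21
  Group 3: [1, 34, 39, 22] -> max = 39
Maxes: [33, 21, 39]
Minimum of maxes = 21
Final answer: 21


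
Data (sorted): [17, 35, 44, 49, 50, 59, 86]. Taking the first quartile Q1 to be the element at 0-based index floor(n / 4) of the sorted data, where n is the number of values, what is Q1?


The list has n = 7 elements.
Q1 index = floor(7 / 4) = floor(1.75) = 1
Counting from index 0 in the sorted data, the element at index 1 is 35.
Final answer: 35


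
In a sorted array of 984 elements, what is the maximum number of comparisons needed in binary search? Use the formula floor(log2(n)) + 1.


Binary search halves the search space each step.
Maximum comparisons = floor(log2(984)) + 1
log2(984) = 9.9425
floor(log2(984)) = 9, so 9 + 1 = 10
Final answer: 10


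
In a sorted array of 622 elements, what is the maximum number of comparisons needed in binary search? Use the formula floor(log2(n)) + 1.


Binary search halves the search space each step.
Maximum comparisons = floor(log2(622)) + 1
log2(622) = 9.2808
floor(log2(622)) = 9, so 9 + 1 = 10
Final answer: 10


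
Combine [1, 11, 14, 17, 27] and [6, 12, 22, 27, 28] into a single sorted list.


List A: [1, 11, 14, 17, 27]
List B: [6, 12, 22, 27, 28]
Repeatedly compare the front elements and take the smaller:
  1 vs 6 -> take 1
  11 vs 6 -> take 6
  11 vs 12 -> take 11
  14 vs 12 -> take 12
  14 vs 22 -> take 14
  17 vs 22 -> take 17
  27 vs 22 -> take 22
  27 vs 27 -> take 27
  A is exhausted; append the rest of B: [27, 28]
Final answer: [1, 6, 11, 12, 14, 17, 22, 27, 27, 28]


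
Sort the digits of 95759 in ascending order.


The number 95759 has digits: 9, 5, 7, 5, 9
Sorted: 5, 5, 7, 9, 9
Joining the sorted digits gives the result.
Final answer: 55799


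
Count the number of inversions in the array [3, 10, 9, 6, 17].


For each element, count the later elements that are smaller than it:
  3 (index 0): smaller elements after it = [] -> 0
  10 (index 1): smaller elements after it = [9, 6] -> 2
  9 (index 2): smaller elements after it = [6] -> 1
  6 (index 3): smaller elements after it = [] -> 0
Total inversions = 0 + 2 + 1 + 0 = 3
Final answer: 3


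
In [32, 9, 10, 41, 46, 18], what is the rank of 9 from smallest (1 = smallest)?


Sort ascending: [9, 10, 18, 32, 41, 46]
Find 9 in the sorted list.
9 is at position 1 (1-indexed).
Final answer: 1


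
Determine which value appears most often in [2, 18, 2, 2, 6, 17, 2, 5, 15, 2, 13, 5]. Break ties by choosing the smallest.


Count the frequency of each value:
  2 appears 5 time(s)
  5 appears 2 time(s)
  6 appears 1 time(s)
  13 appears 1 time(s)
  15 appears 1 time(s)
  17 appears 1 time(s)
  18 appears 1 time(s)
Maximum frequency is 5.
Only 2 reaches that frequency, so it is the mode.
Final answer: 2


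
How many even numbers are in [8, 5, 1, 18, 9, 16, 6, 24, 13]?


Check each element:
  8 is even
  5 is odd
  1 is odd
  18 is even
  9 is odd
  16 is even
  6 is even
  24 is even
  13 is odd
Evens: [8, 18, 16, 6, 24]
Count of evens = 5
Final answer: 5


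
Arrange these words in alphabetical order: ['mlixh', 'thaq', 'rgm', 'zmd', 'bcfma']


Compare strings character by character (the first differing letter decides):
  'bcfma' < 'mlixh' since 'b' < 'm' at position 1
  'mlixh' < 'rgm' since 'm' < 'r' at position 1
  'rgm' < 'thaq' since 'r' < 't' at position 1
  'thaq' < 'zmd' since 't' < 'z' at position 1
Chaining these comparisons gives the alphabetical order.
Final answer: ['bcfma', 'mlixh', 'rgm', 'thaq', 'zmd']


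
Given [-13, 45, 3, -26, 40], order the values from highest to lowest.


Original list: [-13, 45, 3, -26, 40]
Repeatedly take the largest remaining element:
  Remaining [-13, 45, 3, -26, 40] -> largest is 45
  Remaining [-13, 3, -26, 40] -> largest is 40
  Remaining [-13, 3, -26] -> largest is 3
  Remaining [-13, -26] -> largest is -13
  Remaining [-26] -> largest is -26
Collecting the picks in order gives the descending list.
Final answer: [45, 40, 3, -13, -26]
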